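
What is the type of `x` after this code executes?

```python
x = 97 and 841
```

'and' with truthy values returns last operand (int)

int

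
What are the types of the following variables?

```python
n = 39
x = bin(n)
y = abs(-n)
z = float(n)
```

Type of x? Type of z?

bin() returns str; float() returns float

str, float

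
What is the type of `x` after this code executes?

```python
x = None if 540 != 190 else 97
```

540 != 190 is True, so the if branch is taken

NoneType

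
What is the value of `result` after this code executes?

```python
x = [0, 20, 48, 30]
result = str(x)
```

x = [0, 20, 48, 30]; result = '[0, 20, 48, 30]'

'[0, 20, 48, 30]'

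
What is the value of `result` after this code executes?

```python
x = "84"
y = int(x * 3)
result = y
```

x = '84'; y = 848484; result = 848484

848484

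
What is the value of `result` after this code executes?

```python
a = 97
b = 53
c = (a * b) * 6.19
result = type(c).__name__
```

a is int; b is int; c is float; result = 'float'

'float'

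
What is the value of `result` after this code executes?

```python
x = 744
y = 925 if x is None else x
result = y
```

x = 744; y = 744; result = 744

744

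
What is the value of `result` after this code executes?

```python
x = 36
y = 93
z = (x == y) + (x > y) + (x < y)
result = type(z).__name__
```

x is int; y is int; z is int; result = 'int'

'int'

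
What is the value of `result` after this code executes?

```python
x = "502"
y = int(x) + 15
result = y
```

x = '502'; y = 517; result = 517

517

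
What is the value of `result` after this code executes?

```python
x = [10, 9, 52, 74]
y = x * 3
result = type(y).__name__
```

x is list; y is list; result = 'list'

'list'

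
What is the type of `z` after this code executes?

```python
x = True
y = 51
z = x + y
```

bool + int = int (bool is subclass of int)

int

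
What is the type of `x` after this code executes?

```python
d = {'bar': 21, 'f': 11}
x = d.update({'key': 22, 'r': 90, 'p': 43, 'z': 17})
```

dict.update() returns None

NoneType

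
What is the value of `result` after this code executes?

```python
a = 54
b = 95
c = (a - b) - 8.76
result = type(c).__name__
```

a is int; b is int; c is float; result = 'float'

'float'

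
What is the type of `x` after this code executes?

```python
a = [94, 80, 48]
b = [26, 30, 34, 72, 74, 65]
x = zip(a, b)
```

zip() returns a zip object

zip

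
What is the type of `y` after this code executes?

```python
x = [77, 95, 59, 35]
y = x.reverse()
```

list.reverse() returns None

NoneType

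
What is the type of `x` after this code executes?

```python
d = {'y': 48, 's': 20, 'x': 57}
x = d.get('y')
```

dict.get() returns value type when found

int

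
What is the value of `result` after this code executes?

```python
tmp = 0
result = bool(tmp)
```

tmp = 0; result = False

False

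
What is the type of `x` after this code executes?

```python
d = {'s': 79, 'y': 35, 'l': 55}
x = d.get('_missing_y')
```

dict.get() returns None when key not found

NoneType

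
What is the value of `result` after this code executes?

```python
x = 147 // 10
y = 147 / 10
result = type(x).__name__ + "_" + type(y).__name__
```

x is int; y is float; result = 'int_float'

'int_float'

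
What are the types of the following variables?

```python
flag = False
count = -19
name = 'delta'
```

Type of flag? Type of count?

flag is assigned the constant False, which has type bool; count is assigned a bare integer (no decimal point), so it is an int

bool, int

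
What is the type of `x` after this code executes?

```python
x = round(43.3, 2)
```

round() with decimal places returns float

float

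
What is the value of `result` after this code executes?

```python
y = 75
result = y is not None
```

y = 75; result = True

True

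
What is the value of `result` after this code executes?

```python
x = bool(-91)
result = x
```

x = True; result = True

True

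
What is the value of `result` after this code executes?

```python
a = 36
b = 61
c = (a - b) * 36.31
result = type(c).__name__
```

a is int; b is int; c is float; result = 'float'

'float'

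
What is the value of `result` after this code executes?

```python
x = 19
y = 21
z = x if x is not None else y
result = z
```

x = 19; y = 21; z = 19; result = 19

19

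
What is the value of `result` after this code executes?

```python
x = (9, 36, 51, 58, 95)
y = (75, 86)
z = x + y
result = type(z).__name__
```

x is tuple; y is tuple; z is tuple; result = 'tuple'

'tuple'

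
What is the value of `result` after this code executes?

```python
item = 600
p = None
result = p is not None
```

item = 600; p = None; result = False

False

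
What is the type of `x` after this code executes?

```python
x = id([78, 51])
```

id() returns int

int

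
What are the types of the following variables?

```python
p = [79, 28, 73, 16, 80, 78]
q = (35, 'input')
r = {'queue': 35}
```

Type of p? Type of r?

p is assigned a list literal (square brackets); r is assigned a dict literal ({key: value})

list, dict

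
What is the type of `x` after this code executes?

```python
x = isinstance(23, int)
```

isinstance() returns bool

bool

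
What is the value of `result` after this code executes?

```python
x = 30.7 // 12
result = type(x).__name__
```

x is float; result = 'float'

'float'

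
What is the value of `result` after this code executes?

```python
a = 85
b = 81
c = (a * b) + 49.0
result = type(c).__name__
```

a is int; b is int; c is float; result = 'float'

'float'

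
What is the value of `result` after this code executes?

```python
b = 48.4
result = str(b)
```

b = 48.4; result = '48.4'

'48.4'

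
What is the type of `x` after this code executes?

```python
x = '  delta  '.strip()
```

str.strip() returns str

str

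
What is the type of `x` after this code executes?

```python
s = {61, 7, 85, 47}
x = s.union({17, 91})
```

set.union() returns a new set

set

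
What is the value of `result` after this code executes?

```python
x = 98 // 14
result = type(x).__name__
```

x is int; result = 'int'

'int'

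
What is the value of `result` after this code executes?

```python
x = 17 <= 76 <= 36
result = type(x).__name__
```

x is bool; result = 'bool'

'bool'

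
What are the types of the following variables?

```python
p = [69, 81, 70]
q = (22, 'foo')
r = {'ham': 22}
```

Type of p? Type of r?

p is assigned a list literal (square brackets); r is assigned a dict literal ({key: value})

list, dict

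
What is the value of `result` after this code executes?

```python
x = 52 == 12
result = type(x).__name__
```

x is bool; result = 'bool'

'bool'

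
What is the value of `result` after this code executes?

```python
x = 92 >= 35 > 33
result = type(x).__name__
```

x is bool; result = 'bool'

'bool'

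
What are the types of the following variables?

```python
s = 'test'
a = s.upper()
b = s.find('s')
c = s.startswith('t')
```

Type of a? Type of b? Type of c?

upper() returns str; find() returns int; startswith() returns bool

str, int, bool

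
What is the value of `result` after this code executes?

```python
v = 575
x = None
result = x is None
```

v = 575; x = None; result = True

True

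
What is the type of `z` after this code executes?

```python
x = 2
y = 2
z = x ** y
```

positive int ** positive int = int

int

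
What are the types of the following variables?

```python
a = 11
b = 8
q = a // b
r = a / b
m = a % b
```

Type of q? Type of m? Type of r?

// returns int; % of ints returns int; / returns float

int, int, float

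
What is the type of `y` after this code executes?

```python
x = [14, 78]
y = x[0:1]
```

Slicing a list returns a list

list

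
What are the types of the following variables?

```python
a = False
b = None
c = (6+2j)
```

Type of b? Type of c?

b is assigned None, whose type is NoneType; c is assigned (6+2j), an int plus an imaginary literal (j suffix), which evaluates to complex

NoneType, complex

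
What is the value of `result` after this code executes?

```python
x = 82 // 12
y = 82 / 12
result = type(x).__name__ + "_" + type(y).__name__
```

x is int; y is float; result = 'int_float'

'int_float'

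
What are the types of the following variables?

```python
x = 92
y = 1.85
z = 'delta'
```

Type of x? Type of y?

x is assigned a bare integer (no decimal point), so it is an int; y is assigned a number with a decimal point, so it is a float

int, float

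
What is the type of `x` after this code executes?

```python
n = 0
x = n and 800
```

'and' returns first falsy value (0 is int)

int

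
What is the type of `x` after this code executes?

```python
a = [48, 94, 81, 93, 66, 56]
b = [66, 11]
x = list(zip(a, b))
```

list(zip()) returns a list of tuples

list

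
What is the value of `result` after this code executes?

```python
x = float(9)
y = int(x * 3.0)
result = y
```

x = 9.0; y = 27; result = 27

27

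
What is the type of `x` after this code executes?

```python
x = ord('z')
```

ord() returns int (code point)

int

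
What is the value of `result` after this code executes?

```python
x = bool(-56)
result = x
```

x = True; result = True

True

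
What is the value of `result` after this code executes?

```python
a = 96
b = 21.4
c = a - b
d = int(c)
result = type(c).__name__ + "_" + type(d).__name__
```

a is int; b is float; c is float; d is int; result = 'float_int'

'float_int'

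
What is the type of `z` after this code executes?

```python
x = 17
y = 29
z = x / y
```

int / int = float

float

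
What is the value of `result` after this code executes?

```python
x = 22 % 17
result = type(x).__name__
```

x is int; result = 'int'

'int'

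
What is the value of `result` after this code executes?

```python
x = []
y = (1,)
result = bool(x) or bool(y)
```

x = []; y = (1,); result = True

True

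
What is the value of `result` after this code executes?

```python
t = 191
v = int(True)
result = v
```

t = 191; v = 1; result = 1

1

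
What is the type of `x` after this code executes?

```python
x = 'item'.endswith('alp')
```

str.endswith() returns bool

bool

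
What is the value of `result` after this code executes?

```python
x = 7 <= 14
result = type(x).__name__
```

x is bool; result = 'bool'

'bool'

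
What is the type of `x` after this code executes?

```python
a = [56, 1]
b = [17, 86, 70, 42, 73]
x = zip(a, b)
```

zip() returns a zip object

zip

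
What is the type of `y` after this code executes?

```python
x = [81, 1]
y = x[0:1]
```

Slicing a list returns a list

list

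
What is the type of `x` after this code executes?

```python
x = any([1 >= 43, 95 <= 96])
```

any() returns bool

bool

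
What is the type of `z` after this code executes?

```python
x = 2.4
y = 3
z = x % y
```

float % int = float

float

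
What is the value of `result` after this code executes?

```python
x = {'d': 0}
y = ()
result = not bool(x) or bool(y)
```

x = {'d': 0}; y = (); result = False

False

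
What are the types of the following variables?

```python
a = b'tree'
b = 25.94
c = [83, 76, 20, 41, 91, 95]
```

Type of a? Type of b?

a is assigned a bytes literal (b'...' prefix); b is assigned a number with a decimal point, so it is a float

bytes, float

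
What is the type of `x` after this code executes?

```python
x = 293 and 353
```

'and' with truthy values returns last operand (int)

int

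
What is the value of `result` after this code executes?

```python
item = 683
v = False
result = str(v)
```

item = 683; v = False; result = 'False'

'False'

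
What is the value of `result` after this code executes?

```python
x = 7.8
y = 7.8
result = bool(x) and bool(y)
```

x = 7.8; y = 7.8; result = True

True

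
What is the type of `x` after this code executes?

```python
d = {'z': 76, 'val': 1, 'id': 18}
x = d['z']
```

Accessing dict[str, int] with str key returns int

int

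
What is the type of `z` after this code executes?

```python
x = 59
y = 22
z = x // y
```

int // int = int

int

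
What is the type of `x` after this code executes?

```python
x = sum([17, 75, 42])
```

sum() of ints returns int

int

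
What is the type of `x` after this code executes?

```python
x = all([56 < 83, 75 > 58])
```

all() returns bool

bool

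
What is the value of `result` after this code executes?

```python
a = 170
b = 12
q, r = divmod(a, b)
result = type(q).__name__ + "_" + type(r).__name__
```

a is int; b is int; q is int; r is int; result = 'int_int'

'int_int'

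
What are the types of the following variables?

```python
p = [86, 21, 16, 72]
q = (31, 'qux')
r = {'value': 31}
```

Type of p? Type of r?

p is assigned a list literal (square brackets); r is assigned a dict literal ({key: value})

list, dict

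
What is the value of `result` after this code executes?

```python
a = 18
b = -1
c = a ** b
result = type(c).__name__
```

a is int; b is int; c is float; result = 'float'

'float'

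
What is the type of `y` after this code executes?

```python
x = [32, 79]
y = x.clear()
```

list.clear() returns None

NoneType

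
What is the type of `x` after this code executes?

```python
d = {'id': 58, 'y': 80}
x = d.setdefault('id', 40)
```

dict.setdefault() returns the (existing or default) value

int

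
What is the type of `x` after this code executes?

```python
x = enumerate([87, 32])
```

enumerate() returns an enumerate object

enumerate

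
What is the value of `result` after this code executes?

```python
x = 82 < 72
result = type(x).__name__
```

x is bool; result = 'bool'

'bool'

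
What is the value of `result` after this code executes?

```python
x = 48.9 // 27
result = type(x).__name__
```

x is float; result = 'float'

'float'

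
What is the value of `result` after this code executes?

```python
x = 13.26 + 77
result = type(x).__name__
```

x is float; result = 'float'

'float'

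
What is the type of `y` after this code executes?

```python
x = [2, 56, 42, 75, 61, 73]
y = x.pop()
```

list.pop() returns the popped element

int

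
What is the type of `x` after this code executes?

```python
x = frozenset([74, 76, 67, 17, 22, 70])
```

frozenset() returns frozenset

frozenset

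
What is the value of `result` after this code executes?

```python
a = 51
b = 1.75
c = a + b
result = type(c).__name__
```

a is int; b is float; c is float; result = 'float'

'float'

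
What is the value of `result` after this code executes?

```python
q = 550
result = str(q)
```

q = 550; result = '550'

'550'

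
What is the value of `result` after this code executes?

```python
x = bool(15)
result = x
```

x = True; result = True

True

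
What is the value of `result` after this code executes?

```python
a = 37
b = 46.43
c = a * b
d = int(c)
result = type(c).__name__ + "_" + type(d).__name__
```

a is int; b is float; c is float; d is int; result = 'float_int'

'float_int'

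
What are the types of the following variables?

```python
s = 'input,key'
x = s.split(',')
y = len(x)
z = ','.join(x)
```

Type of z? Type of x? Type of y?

str.join() returns str; str.split() returns list; len() returns int

str, list, int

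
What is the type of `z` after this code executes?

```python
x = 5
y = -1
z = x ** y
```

int ** negative = float

float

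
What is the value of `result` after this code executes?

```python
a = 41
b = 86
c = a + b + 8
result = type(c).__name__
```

a is int; b is int; c is int; result = 'int'

'int'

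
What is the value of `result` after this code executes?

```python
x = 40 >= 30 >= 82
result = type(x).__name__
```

x is bool; result = 'bool'

'bool'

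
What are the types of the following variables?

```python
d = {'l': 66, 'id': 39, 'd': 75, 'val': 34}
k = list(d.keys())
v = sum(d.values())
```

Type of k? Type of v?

list() converts to list; sum of ints is int

list, int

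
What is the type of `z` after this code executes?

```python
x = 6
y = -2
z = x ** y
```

int ** negative = float

float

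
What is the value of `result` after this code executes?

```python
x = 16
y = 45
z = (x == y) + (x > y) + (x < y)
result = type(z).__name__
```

x is int; y is int; z is int; result = 'int'

'int'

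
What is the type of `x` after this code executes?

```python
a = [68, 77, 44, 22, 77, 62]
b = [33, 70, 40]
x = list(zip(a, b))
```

list(zip()) returns a list of tuples

list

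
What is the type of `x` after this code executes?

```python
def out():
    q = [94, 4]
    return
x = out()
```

Bare return returns None

NoneType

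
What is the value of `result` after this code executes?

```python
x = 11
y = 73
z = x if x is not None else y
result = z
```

x = 11; y = 73; z = 11; result = 11

11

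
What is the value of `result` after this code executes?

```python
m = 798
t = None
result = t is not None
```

m = 798; t = None; result = False

False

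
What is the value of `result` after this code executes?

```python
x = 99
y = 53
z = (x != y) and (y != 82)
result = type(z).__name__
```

x is int; y is int; z is bool; result = 'bool'

'bool'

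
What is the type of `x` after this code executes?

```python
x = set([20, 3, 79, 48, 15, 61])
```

set() constructor returns set

set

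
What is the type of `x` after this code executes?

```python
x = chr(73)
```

chr() returns str (single char)

str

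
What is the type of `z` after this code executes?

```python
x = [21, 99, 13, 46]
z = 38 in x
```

'in' operator returns bool

bool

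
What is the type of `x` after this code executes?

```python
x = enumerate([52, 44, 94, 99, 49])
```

enumerate() returns an enumerate object

enumerate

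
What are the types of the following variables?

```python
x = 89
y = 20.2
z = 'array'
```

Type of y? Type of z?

y is assigned a number with a decimal point, so it is a float; z is assigned a quoted string literal, so it is a str

float, str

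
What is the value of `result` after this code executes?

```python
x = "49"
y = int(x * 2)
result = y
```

x = '49'; y = 4949; result = 4949

4949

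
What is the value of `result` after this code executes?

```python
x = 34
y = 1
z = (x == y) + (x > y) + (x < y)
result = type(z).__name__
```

x is int; y is int; z is int; result = 'int'

'int'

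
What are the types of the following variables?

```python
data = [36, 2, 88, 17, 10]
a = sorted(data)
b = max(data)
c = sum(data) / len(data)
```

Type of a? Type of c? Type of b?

sorted() returns list; int / int = float; max of ints returns int

list, float, int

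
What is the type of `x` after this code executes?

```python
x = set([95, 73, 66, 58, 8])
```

set() constructor returns set

set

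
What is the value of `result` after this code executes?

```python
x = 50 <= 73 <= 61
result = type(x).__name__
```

x is bool; result = 'bool'

'bool'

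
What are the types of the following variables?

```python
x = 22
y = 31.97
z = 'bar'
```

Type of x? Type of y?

x is assigned a bare integer (no decimal point), so it is an int; y is assigned a number with a decimal point, so it is a float

int, float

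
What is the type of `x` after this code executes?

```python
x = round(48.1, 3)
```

round() with decimal places returns float

float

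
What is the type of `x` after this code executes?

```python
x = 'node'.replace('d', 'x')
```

str.replace() returns str

str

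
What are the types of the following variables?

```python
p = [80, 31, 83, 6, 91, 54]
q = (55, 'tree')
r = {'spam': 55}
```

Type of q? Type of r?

q is assigned a tuple (parenthesized, comma-separated values); r is assigned a dict literal ({key: value})

tuple, dict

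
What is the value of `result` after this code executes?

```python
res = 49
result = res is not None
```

res = 49; result = True

True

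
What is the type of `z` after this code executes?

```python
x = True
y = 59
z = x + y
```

bool + int = int (bool is subclass of int)

int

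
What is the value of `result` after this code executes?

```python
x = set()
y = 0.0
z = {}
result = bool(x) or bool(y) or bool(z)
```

x = set(); y = 0.0; z = {}; result = False

False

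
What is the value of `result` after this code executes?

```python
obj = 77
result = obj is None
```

obj = 77; result = False

False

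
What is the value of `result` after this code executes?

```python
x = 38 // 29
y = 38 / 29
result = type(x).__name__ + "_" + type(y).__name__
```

x is int; y is float; result = 'int_float'

'int_float'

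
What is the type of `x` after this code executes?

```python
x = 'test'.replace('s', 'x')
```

str.replace() returns str

str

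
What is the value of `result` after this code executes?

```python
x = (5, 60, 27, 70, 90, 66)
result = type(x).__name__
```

x is tuple; result = 'tuple'

'tuple'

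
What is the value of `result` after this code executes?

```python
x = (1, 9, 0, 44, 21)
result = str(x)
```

x = (1, 9, 0, 44, 21); result = '(1, 9, 0, 44, 21)'

'(1, 9, 0, 44, 21)'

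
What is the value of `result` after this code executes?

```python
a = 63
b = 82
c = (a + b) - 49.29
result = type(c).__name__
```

a is int; b is int; c is float; result = 'float'

'float'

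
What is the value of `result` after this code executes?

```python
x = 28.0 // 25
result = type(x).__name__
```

x is float; result = 'float'

'float'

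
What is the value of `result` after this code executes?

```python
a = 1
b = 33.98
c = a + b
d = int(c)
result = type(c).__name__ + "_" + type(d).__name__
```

a is int; b is float; c is float; d is int; result = 'float_int'

'float_int'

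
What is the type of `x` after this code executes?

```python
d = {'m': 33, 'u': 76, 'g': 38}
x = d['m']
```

Accessing dict[str, int] with str key returns int

int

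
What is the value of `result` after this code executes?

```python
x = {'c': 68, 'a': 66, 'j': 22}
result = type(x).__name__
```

x is dict; result = 'dict'

'dict'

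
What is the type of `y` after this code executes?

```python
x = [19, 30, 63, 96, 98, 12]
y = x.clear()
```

list.clear() returns None

NoneType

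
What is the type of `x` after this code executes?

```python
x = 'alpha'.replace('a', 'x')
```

str.replace() returns str

str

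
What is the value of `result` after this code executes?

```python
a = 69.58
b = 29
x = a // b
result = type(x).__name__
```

a is float; b is int; x is float; result = 'float'

'float'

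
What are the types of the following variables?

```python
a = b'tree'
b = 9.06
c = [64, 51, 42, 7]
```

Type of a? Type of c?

a is assigned a bytes literal (b'...' prefix); c is assigned a list literal (square brackets)

bytes, list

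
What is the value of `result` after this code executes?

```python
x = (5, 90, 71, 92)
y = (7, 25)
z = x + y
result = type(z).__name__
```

x is tuple; y is tuple; z is tuple; result = 'tuple'

'tuple'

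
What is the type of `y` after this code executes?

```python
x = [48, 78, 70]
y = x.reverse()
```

list.reverse() returns None

NoneType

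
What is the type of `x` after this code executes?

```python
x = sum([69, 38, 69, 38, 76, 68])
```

sum() of ints returns int

int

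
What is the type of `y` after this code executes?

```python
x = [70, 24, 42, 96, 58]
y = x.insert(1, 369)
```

list.insert() returns None

NoneType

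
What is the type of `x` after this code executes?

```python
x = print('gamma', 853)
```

print() returns None

NoneType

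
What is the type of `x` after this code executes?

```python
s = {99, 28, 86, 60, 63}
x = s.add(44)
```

set.add() returns None (mutates in place)

NoneType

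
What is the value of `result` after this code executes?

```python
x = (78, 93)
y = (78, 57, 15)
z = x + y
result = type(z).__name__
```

x is tuple; y is tuple; z is tuple; result = 'tuple'

'tuple'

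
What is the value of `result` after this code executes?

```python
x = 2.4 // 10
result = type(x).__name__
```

x is float; result = 'float'

'float'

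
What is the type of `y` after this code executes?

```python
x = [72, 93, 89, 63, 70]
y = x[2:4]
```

Slicing a list returns a list

list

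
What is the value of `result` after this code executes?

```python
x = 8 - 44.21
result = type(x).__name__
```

x is float; result = 'float'

'float'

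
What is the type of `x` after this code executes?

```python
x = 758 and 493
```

'and' with truthy values returns last operand (int)

int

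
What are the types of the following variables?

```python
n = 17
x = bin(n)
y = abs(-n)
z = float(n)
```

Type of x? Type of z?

bin() returns str; float() returns float

str, float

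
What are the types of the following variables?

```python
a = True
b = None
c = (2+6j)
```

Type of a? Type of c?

a is assigned the constant True, which has type bool; c is assigned (2+6j), an int plus an imaginary literal (j suffix), which evaluates to complex

bool, complex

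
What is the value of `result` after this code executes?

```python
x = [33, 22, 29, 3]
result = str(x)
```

x = [33, 22, 29, 3]; result = '[33, 22, 29, 3]'

'[33, 22, 29, 3]'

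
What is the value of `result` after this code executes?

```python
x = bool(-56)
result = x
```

x = True; result = True

True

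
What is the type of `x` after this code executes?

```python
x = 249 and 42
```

'and' with truthy values returns last operand (int)

int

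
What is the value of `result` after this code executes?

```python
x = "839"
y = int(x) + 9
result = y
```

x = '839'; y = 848; result = 848

848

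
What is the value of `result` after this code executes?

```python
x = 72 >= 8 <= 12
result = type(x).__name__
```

x is bool; result = 'bool'

'bool'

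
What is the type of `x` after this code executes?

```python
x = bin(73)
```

bin() returns str representation

str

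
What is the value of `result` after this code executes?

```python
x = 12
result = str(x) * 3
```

x = 12; result = '121212'

'121212'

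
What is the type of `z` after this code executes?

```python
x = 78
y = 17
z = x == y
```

Equality comparison returns bool

bool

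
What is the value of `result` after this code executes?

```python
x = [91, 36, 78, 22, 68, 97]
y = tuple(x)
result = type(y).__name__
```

x is list; y is tuple; result = 'tuple'

'tuple'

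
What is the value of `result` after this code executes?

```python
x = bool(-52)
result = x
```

x = True; result = True

True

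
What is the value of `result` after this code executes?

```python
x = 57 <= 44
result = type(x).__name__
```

x is bool; result = 'bool'

'bool'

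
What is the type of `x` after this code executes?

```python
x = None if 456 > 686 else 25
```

456 > 686 is False, so the else branch is taken

int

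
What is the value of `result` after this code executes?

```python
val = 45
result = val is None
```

val = 45; result = False

False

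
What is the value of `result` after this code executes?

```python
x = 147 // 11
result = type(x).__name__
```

x is int; result = 'int'

'int'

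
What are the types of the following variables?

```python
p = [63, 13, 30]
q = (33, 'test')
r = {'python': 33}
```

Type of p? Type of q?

p is assigned a list literal (square brackets); q is assigned a tuple (parenthesized, comma-separated values)

list, tuple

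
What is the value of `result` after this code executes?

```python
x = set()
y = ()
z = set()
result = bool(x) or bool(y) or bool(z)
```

x = set(); y = (); z = set(); result = False

False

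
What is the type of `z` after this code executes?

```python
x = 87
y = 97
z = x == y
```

Comparison returns bool

bool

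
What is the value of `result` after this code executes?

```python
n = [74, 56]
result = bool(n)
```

n = [74, 56]; result = True

True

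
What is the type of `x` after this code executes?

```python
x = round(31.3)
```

round() with no decimal places returns int

int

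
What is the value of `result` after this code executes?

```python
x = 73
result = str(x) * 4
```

x = 73; result = '73737373'

'73737373'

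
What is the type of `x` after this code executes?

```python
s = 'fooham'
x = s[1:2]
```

Slicing a str returns str

str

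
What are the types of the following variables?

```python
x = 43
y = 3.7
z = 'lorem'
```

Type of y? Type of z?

y is assigned a number with a decimal point, so it is a float; z is assigned a quoted string literal, so it is a str

float, str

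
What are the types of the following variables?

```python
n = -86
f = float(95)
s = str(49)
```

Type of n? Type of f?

n is assigned a bare integer (no decimal point), so it is an int; f is assigned the result of calling float(), which returns a float

int, float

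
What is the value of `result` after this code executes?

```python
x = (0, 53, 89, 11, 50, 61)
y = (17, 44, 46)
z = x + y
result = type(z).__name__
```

x is tuple; y is tuple; z is tuple; result = 'tuple'

'tuple'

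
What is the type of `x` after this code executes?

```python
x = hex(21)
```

hex() returns str representation

str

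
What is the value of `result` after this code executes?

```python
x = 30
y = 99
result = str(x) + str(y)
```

x = 30; y = 99; result = '3099'

'3099'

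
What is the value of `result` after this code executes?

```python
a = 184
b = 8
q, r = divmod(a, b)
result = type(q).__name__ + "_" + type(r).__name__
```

a is int; b is int; q is int; r is int; result = 'int_int'

'int_int'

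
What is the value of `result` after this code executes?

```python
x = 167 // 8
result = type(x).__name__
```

x is int; result = 'int'

'int'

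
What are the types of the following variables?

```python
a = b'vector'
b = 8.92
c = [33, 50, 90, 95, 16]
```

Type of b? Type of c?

b is assigned a number with a decimal point, so it is a float; c is assigned a list literal (square brackets)

float, list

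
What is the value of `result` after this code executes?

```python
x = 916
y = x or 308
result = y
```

x = 916; y = 916; result = 916

916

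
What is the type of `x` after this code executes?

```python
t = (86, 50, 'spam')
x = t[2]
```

Index 2 of tuple is a str literal

str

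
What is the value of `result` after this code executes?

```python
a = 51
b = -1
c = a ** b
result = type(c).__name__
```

a is int; b is int; c is float; result = 'float'

'float'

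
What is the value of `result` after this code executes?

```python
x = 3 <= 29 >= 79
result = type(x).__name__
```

x is bool; result = 'bool'

'bool'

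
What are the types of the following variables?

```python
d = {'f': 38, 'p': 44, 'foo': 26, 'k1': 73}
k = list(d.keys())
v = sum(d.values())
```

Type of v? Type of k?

sum of ints is int; list() converts to list

int, list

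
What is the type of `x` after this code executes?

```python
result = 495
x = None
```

None has type NoneType

NoneType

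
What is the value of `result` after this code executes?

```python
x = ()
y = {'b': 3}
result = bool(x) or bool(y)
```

x = (); y = {'b': 3}; result = True

True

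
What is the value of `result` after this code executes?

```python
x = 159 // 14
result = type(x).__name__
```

x is int; result = 'int'

'int'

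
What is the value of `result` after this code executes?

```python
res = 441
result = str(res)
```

res = 441; result = '441'

'441'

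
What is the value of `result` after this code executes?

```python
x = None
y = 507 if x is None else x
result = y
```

x = None; y = 507; result = 507

507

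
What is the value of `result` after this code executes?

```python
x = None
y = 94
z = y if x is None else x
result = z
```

x = None; y = 94; z = 94; result = 94

94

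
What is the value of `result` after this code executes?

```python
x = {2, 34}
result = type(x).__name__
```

x is set; result = 'set'

'set'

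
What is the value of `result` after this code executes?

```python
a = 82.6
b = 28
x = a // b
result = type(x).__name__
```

a is float; b is int; x is float; result = 'float'

'float'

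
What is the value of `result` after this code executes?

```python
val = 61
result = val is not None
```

val = 61; result = True

True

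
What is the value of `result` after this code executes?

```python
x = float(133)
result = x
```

x = 133.0; result = 133.0

133.0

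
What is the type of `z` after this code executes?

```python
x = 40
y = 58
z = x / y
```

int / int = float

float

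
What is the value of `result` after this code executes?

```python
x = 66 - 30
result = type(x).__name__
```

x is int; result = 'int'

'int'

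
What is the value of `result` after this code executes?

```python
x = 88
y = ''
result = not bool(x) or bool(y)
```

x = 88; y = ''; result = False

False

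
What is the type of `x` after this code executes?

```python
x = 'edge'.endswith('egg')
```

str.endswith() returns bool

bool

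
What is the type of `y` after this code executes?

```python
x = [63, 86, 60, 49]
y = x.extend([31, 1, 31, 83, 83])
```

list.extend() returns None

NoneType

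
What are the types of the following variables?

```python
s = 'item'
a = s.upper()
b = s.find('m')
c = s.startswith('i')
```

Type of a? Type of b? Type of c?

upper() returns str; find() returns int; startswith() returns bool

str, int, bool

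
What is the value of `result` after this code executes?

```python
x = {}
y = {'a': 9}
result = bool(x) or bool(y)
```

x = {}; y = {'a': 9}; result = True

True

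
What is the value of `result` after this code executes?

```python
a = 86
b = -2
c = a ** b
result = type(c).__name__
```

a is int; b is int; c is float; result = 'float'

'float'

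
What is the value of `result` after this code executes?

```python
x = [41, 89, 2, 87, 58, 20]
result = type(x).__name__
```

x is list; result = 'list'

'list'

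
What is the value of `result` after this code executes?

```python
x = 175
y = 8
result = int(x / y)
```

x = 175; y = 8; result = 21

21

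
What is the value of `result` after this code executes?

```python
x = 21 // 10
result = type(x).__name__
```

x is int; result = 'int'

'int'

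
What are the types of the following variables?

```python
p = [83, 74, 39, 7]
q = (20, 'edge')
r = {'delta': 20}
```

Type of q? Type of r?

q is assigned a tuple (parenthesized, comma-separated values); r is assigned a dict literal ({key: value})

tuple, dict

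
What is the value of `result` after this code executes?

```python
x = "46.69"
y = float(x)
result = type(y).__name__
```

x is str; y is float; result = 'float'

'float'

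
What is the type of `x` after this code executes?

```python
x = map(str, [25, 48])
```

map() returns a map object

map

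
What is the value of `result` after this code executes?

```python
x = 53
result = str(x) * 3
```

x = 53; result = '535353'

'535353'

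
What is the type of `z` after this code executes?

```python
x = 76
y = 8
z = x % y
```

int % int = int

int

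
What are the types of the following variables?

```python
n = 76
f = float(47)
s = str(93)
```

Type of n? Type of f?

n is assigned a bare integer (no decimal point), so it is an int; f is assigned the result of calling float(), which returns a float

int, float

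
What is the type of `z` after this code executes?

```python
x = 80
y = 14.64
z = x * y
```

int * float = float

float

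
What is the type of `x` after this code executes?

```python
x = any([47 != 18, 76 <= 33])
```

any() returns bool

bool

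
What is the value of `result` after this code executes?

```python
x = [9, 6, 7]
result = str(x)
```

x = [9, 6, 7]; result = '[9, 6, 7]'

'[9, 6, 7]'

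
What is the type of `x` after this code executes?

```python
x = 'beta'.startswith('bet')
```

str.startswith() returns bool

bool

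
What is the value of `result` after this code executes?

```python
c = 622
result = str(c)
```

c = 622; result = '622'

'622'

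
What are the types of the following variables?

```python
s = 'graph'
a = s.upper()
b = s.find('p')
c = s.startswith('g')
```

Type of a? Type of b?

upper() returns str; find() returns int

str, int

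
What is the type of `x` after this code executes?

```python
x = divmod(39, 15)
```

divmod() returns tuple of (quotient, remainder)

tuple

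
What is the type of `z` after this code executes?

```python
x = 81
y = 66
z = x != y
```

Comparison returns bool

bool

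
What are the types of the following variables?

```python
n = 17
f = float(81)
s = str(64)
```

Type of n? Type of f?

n is assigned a bare integer (no decimal point), so it is an int; f is assigned the result of calling float(), which returns a float

int, float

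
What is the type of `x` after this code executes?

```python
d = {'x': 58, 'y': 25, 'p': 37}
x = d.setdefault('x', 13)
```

dict.setdefault() returns the (existing or default) value

int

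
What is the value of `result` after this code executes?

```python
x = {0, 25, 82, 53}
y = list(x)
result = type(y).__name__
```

x is set; y is list; result = 'list'

'list'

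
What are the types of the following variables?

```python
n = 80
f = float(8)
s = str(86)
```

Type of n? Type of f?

n is assigned a bare integer (no decimal point), so it is an int; f is assigned the result of calling float(), which returns a float

int, float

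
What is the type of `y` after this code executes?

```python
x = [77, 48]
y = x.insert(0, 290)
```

list.insert() returns None

NoneType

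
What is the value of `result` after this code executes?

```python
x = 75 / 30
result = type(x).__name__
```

x is float; result = 'float'

'float'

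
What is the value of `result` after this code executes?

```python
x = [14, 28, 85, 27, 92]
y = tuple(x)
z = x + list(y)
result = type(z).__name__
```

x is list; y is tuple; z is list; result = 'list'

'list'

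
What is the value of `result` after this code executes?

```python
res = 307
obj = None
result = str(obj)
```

res = 307; obj = None; result = 'None'

'None'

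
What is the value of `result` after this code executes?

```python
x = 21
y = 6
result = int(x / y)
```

x = 21; y = 6; result = 3

3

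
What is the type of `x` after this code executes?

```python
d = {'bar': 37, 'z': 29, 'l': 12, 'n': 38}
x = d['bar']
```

Accessing dict[str, int] with str key returns int

int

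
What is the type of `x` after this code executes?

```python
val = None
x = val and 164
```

'and' returns first falsy value (None)

NoneType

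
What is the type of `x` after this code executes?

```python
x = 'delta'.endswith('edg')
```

str.endswith() returns bool

bool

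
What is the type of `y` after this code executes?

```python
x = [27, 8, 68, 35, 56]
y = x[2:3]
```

Slicing a list returns a list

list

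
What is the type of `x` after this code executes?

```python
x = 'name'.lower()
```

str.lower() returns str

str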